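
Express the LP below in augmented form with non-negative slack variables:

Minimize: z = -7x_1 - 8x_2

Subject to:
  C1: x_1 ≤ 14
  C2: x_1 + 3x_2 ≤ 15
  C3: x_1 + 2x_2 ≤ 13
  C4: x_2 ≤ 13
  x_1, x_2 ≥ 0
min z = -7x_1 - 8x_2

s.t.
  x_1 + s1 = 14
  x_1 + 3x_2 + s2 = 15
  x_1 + 2x_2 + s3 = 13
  x_2 + s4 = 13
  x_1, x_2, s1, s2, s3, s4 ≥ 0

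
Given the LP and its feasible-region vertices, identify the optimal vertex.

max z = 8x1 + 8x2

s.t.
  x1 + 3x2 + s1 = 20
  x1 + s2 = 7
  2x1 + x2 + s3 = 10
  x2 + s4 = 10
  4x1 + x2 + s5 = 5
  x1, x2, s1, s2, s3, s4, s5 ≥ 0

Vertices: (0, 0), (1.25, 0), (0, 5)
(0, 5) with z = 40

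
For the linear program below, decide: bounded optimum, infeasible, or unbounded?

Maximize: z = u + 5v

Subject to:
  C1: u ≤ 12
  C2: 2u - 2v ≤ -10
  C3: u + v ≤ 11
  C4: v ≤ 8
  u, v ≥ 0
The point (3, 8) satisfies every constraint, so the LP is feasible; the constraints give u ≤ 12 and v ≤ 8, which with u, v ≥ 0 keep the feasible region inside a bounded box. A feasible, bounded LP attains a finite optimum at a vertex.

Evaluating z = u + 5v at each vertex:
  (0, 5): z = 25
  (3, 8): z = 43
  (0, 8): z = 40

Feasible with finite optimum z* = 43 at (3, 8).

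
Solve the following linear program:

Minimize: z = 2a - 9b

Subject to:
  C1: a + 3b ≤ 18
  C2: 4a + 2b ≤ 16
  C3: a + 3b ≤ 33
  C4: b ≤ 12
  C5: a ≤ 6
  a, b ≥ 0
Each vertex is the intersection of two constraint boundaries that also satisfies all remaining constraints:
  a = 0 and b = 0 → (0, 0)
  4a + 2b = 16 and b = 0 → (4, 0)
  a + 3b = 18 and 4a + 2b = 16 → (1.2, 5.6)
  a + 3b = 18 and a = 0 → (0, 6)

Evaluating z = 2a - 9b at each vertex:
  (0, 0): z = 0
  (4, 0): z = 8
  (1.2, 5.6): z = -48
  (0, 6): z = -54

The minimum is at (0, 6) with z = -54.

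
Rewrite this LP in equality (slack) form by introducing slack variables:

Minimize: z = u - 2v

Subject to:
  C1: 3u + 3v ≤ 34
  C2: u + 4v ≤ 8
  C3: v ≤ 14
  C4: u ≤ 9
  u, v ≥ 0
min z = u - 2v

s.t.
  3u + 3v + s1 = 34
  u + 4v + s2 = 8
  v + s3 = 14
  u + s4 = 9
  u, v, s1, s2, s3, s4 ≥ 0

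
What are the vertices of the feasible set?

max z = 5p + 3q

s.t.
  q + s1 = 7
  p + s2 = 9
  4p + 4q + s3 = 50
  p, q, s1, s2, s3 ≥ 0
Each vertex is the intersection of two constraint boundaries that also satisfies all remaining constraints:
  p = 0 and q = 0 → (0, 0)
  p = 9 and q = 0 → (9, 0)
  p = 9 and 4p + 4q = 50 → (9, 3.5)
  q = 7 and 4p + 4q = 50 → (5.5, 7)
  q = 7 and p = 0 → (0, 7)

Vertices: (0, 0), (9, 0), (9, 3.5), (5.5, 7), (0, 7)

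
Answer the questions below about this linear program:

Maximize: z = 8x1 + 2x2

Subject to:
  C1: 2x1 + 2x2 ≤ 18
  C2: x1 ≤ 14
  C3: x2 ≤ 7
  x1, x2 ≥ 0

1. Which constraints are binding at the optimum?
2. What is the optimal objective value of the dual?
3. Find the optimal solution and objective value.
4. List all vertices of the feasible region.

1. C1, x2 ≥ 0
2. 72 (by strong duality, equal to the primal optimum)
3. x1 = 9, x2 = 0, z = 72
4. (0, 0), (9, 0), (2, 7), (0, 7)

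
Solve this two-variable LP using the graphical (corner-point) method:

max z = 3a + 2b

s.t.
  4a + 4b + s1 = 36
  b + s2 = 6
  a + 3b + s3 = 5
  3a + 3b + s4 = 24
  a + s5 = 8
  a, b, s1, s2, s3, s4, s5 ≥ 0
a = 5, b = 0, z = 15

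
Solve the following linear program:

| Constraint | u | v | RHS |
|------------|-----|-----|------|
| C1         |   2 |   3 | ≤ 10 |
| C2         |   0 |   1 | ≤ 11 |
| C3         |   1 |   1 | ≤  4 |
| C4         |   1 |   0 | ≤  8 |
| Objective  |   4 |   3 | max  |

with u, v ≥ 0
Each vertex is the intersection of two constraint boundaries that also satisfies all remaining constraints:
  u = 0 and v = 0 → (0, 0)
  u + v = 4 and v = 0 → (4, 0)
  2u + 3v = 10 and u + v = 4 → (2, 2)
  2u + 3v = 10 and u = 0 → (0, 3.333)

Evaluating z = 4u + 3v at each vertex:
  (0, 0): z = 0
  (4, 0): z = 16
  (2, 2): z = 14
  (0, 3.333): z = 10

The maximum is at (4, 0) with z = 16.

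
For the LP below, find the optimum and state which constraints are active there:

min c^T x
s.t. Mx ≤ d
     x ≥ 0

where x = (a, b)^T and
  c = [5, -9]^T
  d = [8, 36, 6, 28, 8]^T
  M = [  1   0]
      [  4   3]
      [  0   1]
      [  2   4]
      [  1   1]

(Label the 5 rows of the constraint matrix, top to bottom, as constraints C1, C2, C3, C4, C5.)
Optimal: a = 0, b = 6
Binding: C3, a ≥ 0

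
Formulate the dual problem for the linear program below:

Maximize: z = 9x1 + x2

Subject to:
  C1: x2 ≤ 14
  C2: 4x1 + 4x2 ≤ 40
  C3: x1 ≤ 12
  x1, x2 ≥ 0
Minimize: z = 14y1 + 40y2 + 12y3

Subject to:
  C1: -4y2 - y3 ≤ -9
  C2: -y1 - 4y2 ≤ -1
  y1, y2, y3 ≥ 0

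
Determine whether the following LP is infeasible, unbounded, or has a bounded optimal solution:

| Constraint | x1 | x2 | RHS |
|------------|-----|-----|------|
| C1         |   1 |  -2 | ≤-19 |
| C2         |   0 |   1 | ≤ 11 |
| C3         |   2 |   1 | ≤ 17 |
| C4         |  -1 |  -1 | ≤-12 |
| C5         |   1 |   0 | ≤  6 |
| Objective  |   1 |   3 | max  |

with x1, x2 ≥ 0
The point (3, 11) satisfies every constraint, so the LP is feasible; the constraints give x1 ≤ 6 and x2 ≤ 11, which with x1, x2 ≥ 0 keep the feasible region inside a bounded box. A feasible, bounded LP attains a finite optimum at a vertex.

Evaluating z = x1 + 3x2 at each vertex:
  (1.667, 10.33): z = 32.67
  (3, 11): z = 36
  (1, 11): z = 34

Bounded optimum: z* = 36 at (3, 11).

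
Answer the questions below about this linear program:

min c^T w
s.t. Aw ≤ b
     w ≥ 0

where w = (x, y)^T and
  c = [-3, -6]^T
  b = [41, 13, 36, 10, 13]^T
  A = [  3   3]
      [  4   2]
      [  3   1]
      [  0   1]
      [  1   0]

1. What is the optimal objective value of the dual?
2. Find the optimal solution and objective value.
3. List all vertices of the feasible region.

1. -39 (by strong duality, equal to the primal optimum)
2. x = 0, y = 6.5, z = -39
3. (0, 0), (3.25, 0), (0, 6.5)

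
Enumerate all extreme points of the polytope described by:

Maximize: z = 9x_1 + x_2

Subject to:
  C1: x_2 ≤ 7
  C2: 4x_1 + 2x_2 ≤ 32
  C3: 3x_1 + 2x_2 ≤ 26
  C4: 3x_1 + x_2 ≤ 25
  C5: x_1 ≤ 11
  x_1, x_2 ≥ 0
Each vertex is the intersection of two constraint boundaries that also satisfies all remaining constraints:
  x_1 = 0 and x_2 = 0 → (0, 0)
  4x_1 + 2x_2 = 32 and x_2 = 0 → (8, 0)
  4x_1 + 2x_2 = 32 and 3x_1 + 2x_2 = 26 → (6, 4)
  x_2 = 7 and 3x_1 + 2x_2 = 26 → (4, 7)
  x_2 = 7 and x_1 = 0 → (0, 7)

Vertices: (0, 0), (8, 0), (6, 4), (4, 7), (0, 7)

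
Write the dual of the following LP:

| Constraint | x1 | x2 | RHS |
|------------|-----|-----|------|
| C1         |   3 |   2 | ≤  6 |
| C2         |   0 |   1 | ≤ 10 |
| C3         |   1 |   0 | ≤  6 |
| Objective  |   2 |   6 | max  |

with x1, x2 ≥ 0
Minimize: z = 6y1 + 10y2 + 6y3

Subject to:
  C1: -3y1 - y3 ≤ -2
  C2: -2y1 - y2 ≤ -6
  y1, y2, y3 ≥ 0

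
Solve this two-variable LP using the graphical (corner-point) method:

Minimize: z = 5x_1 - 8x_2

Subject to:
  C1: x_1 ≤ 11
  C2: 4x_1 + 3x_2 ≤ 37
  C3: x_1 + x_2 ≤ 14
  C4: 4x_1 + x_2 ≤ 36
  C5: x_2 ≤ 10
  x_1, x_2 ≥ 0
x_1 = 0, x_2 = 10, z = -80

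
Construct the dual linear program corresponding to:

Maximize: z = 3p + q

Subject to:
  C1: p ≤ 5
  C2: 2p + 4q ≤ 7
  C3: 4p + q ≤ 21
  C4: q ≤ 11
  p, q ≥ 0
Minimize: z = 5y1 + 7y2 + 21y3 + 11y4

Subject to:
  C1: -y1 - 2y2 - 4y3 ≤ -3
  C2: -4y2 - y3 - y4 ≤ -1
  y1, y2, y3, y4 ≥ 0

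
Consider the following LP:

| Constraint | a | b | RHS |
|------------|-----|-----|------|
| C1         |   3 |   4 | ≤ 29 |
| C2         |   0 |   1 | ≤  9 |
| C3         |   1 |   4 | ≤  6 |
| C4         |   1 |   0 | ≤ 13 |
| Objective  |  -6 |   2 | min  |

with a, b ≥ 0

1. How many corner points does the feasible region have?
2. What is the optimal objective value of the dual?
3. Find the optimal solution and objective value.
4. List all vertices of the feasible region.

1. 3
2. -36 (by strong duality, equal to the primal optimum)
3. a = 6, b = 0, z = -36
4. (0, 0), (6, 0), (0, 1.5)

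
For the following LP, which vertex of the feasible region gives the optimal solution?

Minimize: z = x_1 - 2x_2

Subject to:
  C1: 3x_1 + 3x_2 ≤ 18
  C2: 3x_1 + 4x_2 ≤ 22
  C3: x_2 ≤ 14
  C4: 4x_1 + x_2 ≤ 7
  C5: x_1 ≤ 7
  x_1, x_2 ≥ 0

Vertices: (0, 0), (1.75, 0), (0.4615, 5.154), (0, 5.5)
(0, 5.5) with z = -11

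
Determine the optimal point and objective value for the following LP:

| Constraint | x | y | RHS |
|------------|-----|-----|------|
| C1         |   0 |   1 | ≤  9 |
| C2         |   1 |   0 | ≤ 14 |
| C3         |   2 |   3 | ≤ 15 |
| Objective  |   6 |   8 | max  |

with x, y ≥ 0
Each vertex is the intersection of two constraint boundaries that also satisfies all remaining constraints:
  x = 0 and y = 0 → (0, 0)
  2x + 3y = 15 and y = 0 → (7.5, 0)
  2x + 3y = 15 and x = 0 → (0, 5)

Evaluating z = 6x + 8y at each vertex:
  (0, 0): z = 0
  (7.5, 0): z = 45
  (0, 5): z = 40

The maximum is at (7.5, 0) with z = 45.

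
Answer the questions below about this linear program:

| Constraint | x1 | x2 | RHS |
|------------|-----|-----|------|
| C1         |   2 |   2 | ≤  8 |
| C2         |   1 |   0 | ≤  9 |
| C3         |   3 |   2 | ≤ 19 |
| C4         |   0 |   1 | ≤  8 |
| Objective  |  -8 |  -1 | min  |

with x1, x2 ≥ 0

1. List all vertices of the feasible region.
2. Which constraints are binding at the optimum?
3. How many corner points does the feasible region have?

1. (0, 0), (4, 0), (0, 4)
2. C1, x2 ≥ 0
3. 3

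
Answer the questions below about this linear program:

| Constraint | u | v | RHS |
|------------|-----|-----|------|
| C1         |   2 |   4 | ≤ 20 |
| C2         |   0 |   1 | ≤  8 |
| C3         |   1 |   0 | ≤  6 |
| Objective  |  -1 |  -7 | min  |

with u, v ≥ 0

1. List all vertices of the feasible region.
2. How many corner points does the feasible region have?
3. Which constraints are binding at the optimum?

1. (0, 0), (6, 0), (6, 2), (0, 5)
2. 4
3. C1, u ≥ 0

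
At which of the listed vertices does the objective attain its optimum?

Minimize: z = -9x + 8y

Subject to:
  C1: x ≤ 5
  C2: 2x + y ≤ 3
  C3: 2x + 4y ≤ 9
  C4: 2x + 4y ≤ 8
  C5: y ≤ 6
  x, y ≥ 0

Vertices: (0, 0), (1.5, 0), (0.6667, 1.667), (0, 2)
Evaluating z = -9x + 8y at each vertex:
  (0, 0): z = 0
  (1.5, 0): z = -13.5
  (0.6667, 1.667): z = 7.333
  (0, 2): z = 16

The smallest value is z = -13.5, attained at (1.5, 0).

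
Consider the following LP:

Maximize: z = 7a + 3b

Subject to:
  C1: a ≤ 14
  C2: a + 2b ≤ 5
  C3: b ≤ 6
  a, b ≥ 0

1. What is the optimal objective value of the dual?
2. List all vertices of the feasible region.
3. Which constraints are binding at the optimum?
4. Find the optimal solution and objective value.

1. 35 (by strong duality, equal to the primal optimum)
2. (0, 0), (5, 0), (0, 2.5)
3. C2, b ≥ 0
4. a = 5, b = 0, z = 35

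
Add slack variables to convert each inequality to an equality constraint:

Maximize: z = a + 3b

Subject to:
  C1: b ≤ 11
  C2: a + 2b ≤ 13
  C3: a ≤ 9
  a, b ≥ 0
max z = a + 3b

s.t.
  b + s1 = 11
  a + 2b + s2 = 13
  a + s3 = 9
  a, b, s1, s2, s3 ≥ 0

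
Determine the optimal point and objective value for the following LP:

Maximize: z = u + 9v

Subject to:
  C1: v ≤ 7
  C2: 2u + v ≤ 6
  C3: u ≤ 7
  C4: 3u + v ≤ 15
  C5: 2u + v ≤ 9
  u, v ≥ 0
Each vertex is the intersection of two constraint boundaries that also satisfies all remaining constraints:
  u = 0 and v = 0 → (0, 0)
  2u + v = 6 and v = 0 → (3, 0)
  2u + v = 6 and u = 0 → (0, 6)

Evaluating z = u + 9v at each vertex:
  (0, 0): z = 0
  (3, 0): z = 3
  (0, 6): z = 54

The maximum is at (0, 6) with z = 54.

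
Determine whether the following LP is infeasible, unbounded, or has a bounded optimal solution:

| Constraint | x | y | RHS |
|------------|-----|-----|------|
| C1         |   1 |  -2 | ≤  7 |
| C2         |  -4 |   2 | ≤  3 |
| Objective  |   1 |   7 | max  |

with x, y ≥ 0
Feasible point: (0, 0) satisfies every constraint, so the LP is feasible.
Direction d = (1, 1): for each constraint row a, a·d ≤ 0 —
  (1)(1) + (-2)(1) = -1 ≤ 0
  (-4)(1) + (2)(1) = -2 ≤ 0
and d ≥ 0, so (0, 0) + t·d stays feasible for every t ≥ 0. Along this ray z = x + 7y changes by 8 per unit t, so z → +∞.

The LP is unbounded; z can be made arbitrarily large.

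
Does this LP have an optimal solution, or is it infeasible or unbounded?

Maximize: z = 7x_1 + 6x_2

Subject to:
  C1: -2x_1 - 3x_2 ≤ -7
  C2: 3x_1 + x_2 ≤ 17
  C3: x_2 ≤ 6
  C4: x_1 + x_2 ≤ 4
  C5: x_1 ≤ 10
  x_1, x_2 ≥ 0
The point (4, 0) satisfies every constraint, so the LP is feasible; the constraints give x_1 ≤ 10 and x_2 ≤ 6, which with x_1, x_2 ≥ 0 keep the feasible region inside a bounded box. A feasible, bounded LP attains a finite optimum at a vertex.

The LP has an optimal solution: (4, 0) with z = 28.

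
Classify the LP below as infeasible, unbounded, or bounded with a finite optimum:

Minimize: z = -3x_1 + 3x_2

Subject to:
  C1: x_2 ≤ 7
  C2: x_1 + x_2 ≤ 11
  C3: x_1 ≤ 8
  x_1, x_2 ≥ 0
The point (8, 0) satisfies every constraint, so the LP is feasible; the constraints give x_1 ≤ 8 and x_2 ≤ 7, which with x_1, x_2 ≥ 0 keep the feasible region inside a bounded box. A feasible, bounded LP attains a finite optimum at a vertex.

Evaluating z = -3x_1 + 3x_2 at each vertex:
  (0, 0): z = 0
  (8, 0): z = -24
  (8, 3): z = -15
  (4, 7): z = 9
  (0, 7): z = 21

The LP has an optimal solution: (8, 0) with z = -24.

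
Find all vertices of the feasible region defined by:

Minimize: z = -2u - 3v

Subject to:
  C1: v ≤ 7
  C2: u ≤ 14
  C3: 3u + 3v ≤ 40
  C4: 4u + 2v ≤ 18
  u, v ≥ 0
Each vertex is the intersection of two constraint boundaries that also satisfies all remaining constraints:
  u = 0 and v = 0 → (0, 0)
  4u + 2v = 18 and v = 0 → (4.5, 0)
  v = 7 and 4u + 2v = 18 → (1, 7)
  v = 7 and u = 0 → (0, 7)

Vertices: (0, 0), (4.5, 0), (1, 7), (0, 7)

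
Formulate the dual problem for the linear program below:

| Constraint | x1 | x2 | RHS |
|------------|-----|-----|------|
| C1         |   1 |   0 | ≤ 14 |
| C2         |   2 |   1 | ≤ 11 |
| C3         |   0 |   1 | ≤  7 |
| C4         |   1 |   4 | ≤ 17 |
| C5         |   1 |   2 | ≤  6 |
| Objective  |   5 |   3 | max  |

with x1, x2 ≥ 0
Minimize: z = 14y1 + 11y2 + 7y3 + 17y4 + 6y5

Subject to:
  C1: -y1 - 2y2 - y4 - y5 ≤ -5
  C2: -y2 - y3 - 4y4 - 2y5 ≤ -3
  y1, y2, y3, y4, y5 ≥ 0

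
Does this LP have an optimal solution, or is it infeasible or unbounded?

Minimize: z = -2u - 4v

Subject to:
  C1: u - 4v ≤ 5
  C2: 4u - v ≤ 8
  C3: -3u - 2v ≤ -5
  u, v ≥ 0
Feasible point: (1, 1) satisfies every constraint, so the LP is feasible.
Direction d = (0, 1): for each constraint row a, a·d ≤ 0 —
  (1)(0) + (-4)(1) = -4 ≤ 0
  (4)(0) + (-1)(1) = -1 ≤ 0
  (-3)(0) + (-2)(1) = -2 ≤ 0
and d ≥ 0, so (1, 1) + t·d stays feasible for every t ≥ 0. Along this ray z = -2u - 4v changes by -4 per unit t, so z → −∞.

Unbounded: there is a feasible ray along which z → −∞.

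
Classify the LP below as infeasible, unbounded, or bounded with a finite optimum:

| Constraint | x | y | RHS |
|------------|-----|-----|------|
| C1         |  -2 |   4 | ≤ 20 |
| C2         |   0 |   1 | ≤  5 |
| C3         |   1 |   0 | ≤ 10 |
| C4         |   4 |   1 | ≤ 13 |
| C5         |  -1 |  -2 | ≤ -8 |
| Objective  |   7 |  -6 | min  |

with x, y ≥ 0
The point (0, 5) satisfies every constraint, so the LP is feasible; the constraints give x ≤ 10 and y ≤ 5, which with x, y ≥ 0 keep the feasible region inside a bounded box. A feasible, bounded LP attains a finite optimum at a vertex.

The LP has an optimal solution: (0, 5) with z = -30.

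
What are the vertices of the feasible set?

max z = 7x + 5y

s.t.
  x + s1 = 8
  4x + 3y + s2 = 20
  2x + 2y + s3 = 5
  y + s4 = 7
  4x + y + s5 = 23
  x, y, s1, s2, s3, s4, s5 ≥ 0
Each vertex is the intersection of two constraint boundaries that also satisfies all remaining constraints:
  x = 0 and y = 0 → (0, 0)
  2x + 2y = 5 and y = 0 → (2.5, 0)
  2x + 2y = 5 and x = 0 → (0, 2.5)

Vertices: (0, 0), (2.5, 0), (0, 2.5)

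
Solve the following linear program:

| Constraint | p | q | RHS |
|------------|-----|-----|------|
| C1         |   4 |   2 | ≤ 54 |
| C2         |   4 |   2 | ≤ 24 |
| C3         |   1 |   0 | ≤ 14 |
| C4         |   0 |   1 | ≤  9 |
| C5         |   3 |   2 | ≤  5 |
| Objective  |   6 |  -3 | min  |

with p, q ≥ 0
p = 0, q = 2.5, z = -7.5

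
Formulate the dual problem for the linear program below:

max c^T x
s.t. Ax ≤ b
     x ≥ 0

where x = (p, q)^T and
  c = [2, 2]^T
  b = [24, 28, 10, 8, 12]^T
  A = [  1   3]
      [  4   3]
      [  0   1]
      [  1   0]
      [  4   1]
Minimize: z = 24y1 + 28y2 + 10y3 + 8y4 + 12y5

Subject to:
  C1: -y1 - 4y2 - y4 - 4y5 ≤ -2
  C2: -3y1 - 3y2 - y3 - y5 ≤ -2
  y1, y2, y3, y4, y5 ≥ 0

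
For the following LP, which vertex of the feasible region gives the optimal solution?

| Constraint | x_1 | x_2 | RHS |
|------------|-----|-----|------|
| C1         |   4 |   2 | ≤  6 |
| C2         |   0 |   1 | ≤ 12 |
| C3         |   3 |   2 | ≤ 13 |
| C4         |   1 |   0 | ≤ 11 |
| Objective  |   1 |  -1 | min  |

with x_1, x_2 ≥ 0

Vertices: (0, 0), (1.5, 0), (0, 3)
Evaluating z = x_1 - x_2 at each vertex:
  (0, 0): z = 0
  (1.5, 0): z = 1.5
  (0, 3): z = -3

The smallest value is z = -3, attained at (0, 3).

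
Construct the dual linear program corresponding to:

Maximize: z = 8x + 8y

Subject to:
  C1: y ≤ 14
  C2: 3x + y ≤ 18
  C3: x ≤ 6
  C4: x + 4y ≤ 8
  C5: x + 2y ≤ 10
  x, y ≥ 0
Minimize: z = 14y1 + 18y2 + 6y3 + 8y4 + 10y5

Subject to:
  C1: -3y2 - y3 - y4 - y5 ≤ -8
  C2: -y1 - y2 - 4y4 - 2y5 ≤ -8
  y1, y2, y3, y4, y5 ≥ 0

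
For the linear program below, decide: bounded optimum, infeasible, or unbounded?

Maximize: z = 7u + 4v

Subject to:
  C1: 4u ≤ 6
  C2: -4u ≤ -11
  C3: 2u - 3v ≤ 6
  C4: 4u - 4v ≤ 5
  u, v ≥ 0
C1 requires 4u ≤ 6, while C2 (-4u ≤ -11) is equivalent to 4u ≥ 11. Together they would need 11 ≤ 4u ≤ 6, which is impossible since 11 > 6. No point satisfies all constraints.

Infeasible — the constraint set is empty.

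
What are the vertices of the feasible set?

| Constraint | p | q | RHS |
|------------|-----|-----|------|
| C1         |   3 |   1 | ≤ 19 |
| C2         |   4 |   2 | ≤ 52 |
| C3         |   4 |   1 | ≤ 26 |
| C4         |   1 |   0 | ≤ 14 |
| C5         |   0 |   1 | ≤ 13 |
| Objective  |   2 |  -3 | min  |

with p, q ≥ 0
Each vertex is the intersection of two constraint boundaries that also satisfies all remaining constraints:
  p = 0 and q = 0 → (0, 0)
  3p + q = 19 and q = 0 → (6.333, 0)
  3p + q = 19 and q = 13 → (2, 13)
  q = 13 and p = 0 → (0, 13)

Vertices: (0, 0), (6.333, 0), (2, 13), (0, 13)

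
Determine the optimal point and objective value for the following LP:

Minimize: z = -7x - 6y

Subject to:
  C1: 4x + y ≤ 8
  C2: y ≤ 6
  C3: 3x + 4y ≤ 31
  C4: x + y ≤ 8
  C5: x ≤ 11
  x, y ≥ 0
x = 0.5, y = 6, z = -39.5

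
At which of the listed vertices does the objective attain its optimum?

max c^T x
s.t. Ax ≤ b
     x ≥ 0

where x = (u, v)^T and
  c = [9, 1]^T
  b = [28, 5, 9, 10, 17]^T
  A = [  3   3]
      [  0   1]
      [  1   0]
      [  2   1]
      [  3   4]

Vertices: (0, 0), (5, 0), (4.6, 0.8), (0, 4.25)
Evaluating z = 9u + v at each vertex:
  (0, 0): z = 0
  (5, 0): z = 45
  (4.6, 0.8): z = 42.2
  (0, 4.25): z = 4.25

The largest value is z = 45, attained at (5, 0).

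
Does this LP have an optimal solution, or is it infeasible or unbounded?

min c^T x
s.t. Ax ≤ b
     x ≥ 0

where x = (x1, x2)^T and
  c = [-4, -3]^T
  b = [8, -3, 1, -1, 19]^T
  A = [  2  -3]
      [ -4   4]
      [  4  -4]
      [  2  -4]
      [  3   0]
One constraint requires 4x1 - 4x2 ≤ 1, while the constraint -4x1 + 4x2 ≤ -3 is equivalent to 4x1 - 4x2 ≥ 3. Together they would need 3 ≤ 4x1 - 4x2 ≤ 1, which is impossible since 3 > 1. No point satisfies all constraints.

Infeasible: no point satisfies all constraints simultaneously.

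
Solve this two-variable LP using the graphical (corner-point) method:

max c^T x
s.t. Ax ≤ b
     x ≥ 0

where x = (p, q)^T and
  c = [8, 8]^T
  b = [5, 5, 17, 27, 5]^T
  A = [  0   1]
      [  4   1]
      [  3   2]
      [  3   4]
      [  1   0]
p = 0, q = 5, z = 40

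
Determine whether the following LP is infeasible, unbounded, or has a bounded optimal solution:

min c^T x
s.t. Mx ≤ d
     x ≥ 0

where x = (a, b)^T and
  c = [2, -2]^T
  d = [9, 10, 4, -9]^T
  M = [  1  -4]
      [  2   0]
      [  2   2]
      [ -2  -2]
One constraint requires 2a + 2b ≤ 4, while the constraint -2a - 2b ≤ -9 is equivalent to 2a + 2b ≥ 9. Together they would need 9 ≤ 2a + 2b ≤ 4, which is impossible since 9 > 4. No point satisfies all constraints.

Infeasible — the constraint set is empty.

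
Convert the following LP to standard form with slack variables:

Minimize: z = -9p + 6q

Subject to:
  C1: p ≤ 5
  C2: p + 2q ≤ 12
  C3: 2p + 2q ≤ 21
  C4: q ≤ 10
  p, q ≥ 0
min z = -9p + 6q

s.t.
  p + s1 = 5
  p + 2q + s2 = 12
  2p + 2q + s3 = 21
  q + s4 = 10
  p, q, s1, s2, s3, s4 ≥ 0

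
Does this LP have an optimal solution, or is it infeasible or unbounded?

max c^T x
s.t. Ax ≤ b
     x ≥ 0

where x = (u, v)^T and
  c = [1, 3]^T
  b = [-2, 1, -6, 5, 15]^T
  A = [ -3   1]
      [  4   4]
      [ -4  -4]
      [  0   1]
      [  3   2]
One constraint requires 4u + 4v ≤ 1, while the constraint -4u - 4v ≤ -6 is equivalent to 4u + 4v ≥ 6. Together they would need 6 ≤ 4u + 4v ≤ 1, which is impossible since 6 > 1. No point satisfies all constraints.

Infeasible: no point satisfies all constraints simultaneously.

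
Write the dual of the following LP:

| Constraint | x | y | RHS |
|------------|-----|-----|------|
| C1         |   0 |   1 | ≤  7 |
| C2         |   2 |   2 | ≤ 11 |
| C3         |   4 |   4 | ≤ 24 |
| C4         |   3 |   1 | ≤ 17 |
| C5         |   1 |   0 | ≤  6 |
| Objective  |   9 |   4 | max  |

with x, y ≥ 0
Minimize: z = 7y1 + 11y2 + 24y3 + 17y4 + 6y5

Subject to:
  C1: -2y2 - 4y3 - 3y4 - y5 ≤ -9
  C2: -y1 - 2y2 - 4y3 - y4 ≤ -4
  y1, y2, y3, y4, y5 ≥ 0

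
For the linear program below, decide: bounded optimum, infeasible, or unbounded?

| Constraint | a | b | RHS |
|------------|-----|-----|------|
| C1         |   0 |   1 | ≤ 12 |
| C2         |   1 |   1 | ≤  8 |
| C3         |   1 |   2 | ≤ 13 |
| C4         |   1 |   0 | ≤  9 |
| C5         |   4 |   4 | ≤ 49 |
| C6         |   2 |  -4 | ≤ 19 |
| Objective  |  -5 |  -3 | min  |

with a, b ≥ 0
The point (8, 0) satisfies every constraint, so the LP is feasible; the constraints give a ≤ 9 and b ≤ 12, which with a, b ≥ 0 keep the feasible region inside a bounded box. A feasible, bounded LP attains a finite optimum at a vertex.

Evaluating z = -5a - 3b at each vertex:
  (0, 0): z = 0
  (8, 0): z = -40
  (3, 5): z = -30
  (0, 6.5): z = -19.5

Feasible with finite optimum z* = -40 at (8, 0).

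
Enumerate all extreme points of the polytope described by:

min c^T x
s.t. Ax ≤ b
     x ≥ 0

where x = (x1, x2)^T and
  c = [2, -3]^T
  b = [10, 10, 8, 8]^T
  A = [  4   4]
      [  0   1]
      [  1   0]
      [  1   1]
Each vertex is the intersection of two constraint boundaries that also satisfies all remaining constraints:
  x1 = 0 and x2 = 0 → (0, 0)
  4x1 + 4x2 = 10 and x2 = 0 → (2.5, 0)
  4x1 + 4x2 = 10 and x1 = 0 → (0, 2.5)

Vertices: (0, 0), (2.5, 0), (0, 2.5)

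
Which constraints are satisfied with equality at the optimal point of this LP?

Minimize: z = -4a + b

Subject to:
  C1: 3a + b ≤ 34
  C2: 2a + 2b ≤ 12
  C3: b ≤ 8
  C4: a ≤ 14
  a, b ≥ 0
Optimal: a = 6, b = 0
Slack at optimum:
  C1: slack = 16
  C2: slack = 0 (binding)
  C3: slack = 8
  C4: slack = 8
  a ≥ 0: a = 6
  b ≥ 0: b = 0 (binding)
Binding constraints: C2, b ≥ 0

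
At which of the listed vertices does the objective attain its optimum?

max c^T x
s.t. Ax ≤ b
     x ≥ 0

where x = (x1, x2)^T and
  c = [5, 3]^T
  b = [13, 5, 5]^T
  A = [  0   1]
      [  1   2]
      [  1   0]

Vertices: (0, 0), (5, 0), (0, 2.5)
Evaluating z = 5x1 + 3x2 at each vertex:
  (0, 0): z = 0
  (5, 0): z = 25
  (0, 2.5): z = 7.5

The largest value is z = 25, attained at (5, 0).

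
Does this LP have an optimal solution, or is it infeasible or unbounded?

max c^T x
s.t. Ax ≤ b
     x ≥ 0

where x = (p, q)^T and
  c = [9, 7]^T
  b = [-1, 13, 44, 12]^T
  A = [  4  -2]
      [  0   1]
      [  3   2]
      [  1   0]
The point (6, 13) satisfies every constraint, so the LP is feasible; the constraints give p ≤ 12 and q ≤ 13, which with p, q ≥ 0 keep the feasible region inside a bounded box. A feasible, bounded LP attains a finite optimum at a vertex.

The LP has an optimal solution: (6, 13) with z = 145.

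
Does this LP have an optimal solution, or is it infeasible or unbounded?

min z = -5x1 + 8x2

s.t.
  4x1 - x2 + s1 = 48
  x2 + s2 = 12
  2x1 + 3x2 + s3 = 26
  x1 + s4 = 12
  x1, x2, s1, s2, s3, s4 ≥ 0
The point (12, 0) satisfies every constraint, so the LP is feasible; the constraints give x1 ≤ 12 and x2 ≤ 12, which with x1, x2 ≥ 0 keep the feasible region inside a bounded box. A feasible, bounded LP attains a finite optimum at a vertex.

Evaluating z = -5x1 + 8x2 at each vertex:
  (0, 0): z = 0
  (12, 0): z = -60
  (12, 0.6667): z = -54.67
  (0, 8.667): z = 69.33

Bounded optimum: z* = -60 at (12, 0).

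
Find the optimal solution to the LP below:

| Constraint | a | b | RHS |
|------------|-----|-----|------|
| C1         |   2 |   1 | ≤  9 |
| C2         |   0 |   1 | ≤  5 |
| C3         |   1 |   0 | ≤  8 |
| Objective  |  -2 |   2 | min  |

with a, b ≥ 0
a = 4.5, b = 0, z = -9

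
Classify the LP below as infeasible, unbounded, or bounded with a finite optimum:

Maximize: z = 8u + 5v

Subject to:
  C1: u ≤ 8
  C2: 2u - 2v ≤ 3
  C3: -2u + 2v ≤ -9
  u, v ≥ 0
C2 requires 2u - 2v ≤ 3, while C3 (-2u + 2v ≤ -9) is equivalent to 2u - 2v ≥ 9. Together they would need 9 ≤ 2u - 2v ≤ 3, which is impossible since 9 > 3. No point satisfies all constraints.

Infeasible: no point satisfies all constraints simultaneously.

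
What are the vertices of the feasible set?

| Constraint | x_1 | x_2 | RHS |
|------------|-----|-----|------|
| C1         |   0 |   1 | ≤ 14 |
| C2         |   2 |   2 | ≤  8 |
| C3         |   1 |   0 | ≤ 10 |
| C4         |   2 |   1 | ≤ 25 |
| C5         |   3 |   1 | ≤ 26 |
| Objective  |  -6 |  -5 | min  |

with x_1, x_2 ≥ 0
Each vertex is the intersection of two constraint boundaries that also satisfies all remaining constraints:
  x_1 = 0 and x_2 = 0 → (0, 0)
  2x_1 + 2x_2 = 8 and x_2 = 0 → (4, 0)
  2x_1 + 2x_2 = 8 and x_1 = 0 → (0, 4)

Vertices: (0, 0), (4, 0), (0, 4)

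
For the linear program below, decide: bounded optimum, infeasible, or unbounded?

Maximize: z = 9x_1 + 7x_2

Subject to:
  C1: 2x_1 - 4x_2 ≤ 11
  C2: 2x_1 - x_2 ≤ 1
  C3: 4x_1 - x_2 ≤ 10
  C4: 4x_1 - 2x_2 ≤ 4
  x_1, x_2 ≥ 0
Feasible point: (0, 0) satisfies every constraint, so the LP is feasible.
Direction d = (0, 1): for each constraint row a, a·d ≤ 0 —
  (2)(0) + (-4)(1) = -4 ≤ 0
  (2)(0) + (-1)(1) = -1 ≤ 0
  (4)(0) + (-1)(1) = -1 ≤ 0
  (4)(0) + (-2)(1) = -2 ≤ 0
and d ≥ 0, so (0, 0) + t·d stays feasible for every t ≥ 0. Along this ray z = 9x_1 + 7x_2 changes by 7 per unit t, so z → +∞.

Unbounded: there is a feasible ray along which z → +∞.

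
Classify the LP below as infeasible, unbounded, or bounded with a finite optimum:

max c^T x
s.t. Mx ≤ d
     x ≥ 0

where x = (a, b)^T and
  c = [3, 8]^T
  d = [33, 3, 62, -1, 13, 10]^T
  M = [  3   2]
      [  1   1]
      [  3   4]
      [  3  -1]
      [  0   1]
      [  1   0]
The point (0, 3) satisfies every constraint, so the LP is feasible; the constraints give a ≤ 10 and b ≤ 13, which with a, b ≥ 0 keep the feasible region inside a bounded box. A feasible, bounded LP attains a finite optimum at a vertex.

The LP has an optimal solution: (0, 3) with z = 24.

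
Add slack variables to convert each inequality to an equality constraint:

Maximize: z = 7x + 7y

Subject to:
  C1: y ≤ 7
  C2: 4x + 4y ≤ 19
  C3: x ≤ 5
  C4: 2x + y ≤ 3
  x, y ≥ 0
max z = 7x + 7y

s.t.
  y + s1 = 7
  4x + 4y + s2 = 19
  x + s3 = 5
  2x + y + s4 = 3
  x, y, s1, s2, s3, s4 ≥ 0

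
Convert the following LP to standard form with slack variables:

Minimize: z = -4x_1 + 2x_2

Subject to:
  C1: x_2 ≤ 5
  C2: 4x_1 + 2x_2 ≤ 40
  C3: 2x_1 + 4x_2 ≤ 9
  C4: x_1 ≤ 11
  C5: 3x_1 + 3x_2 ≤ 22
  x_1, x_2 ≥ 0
min z = -4x_1 + 2x_2

s.t.
  x_2 + s1 = 5
  4x_1 + 2x_2 + s2 = 40
  2x_1 + 4x_2 + s3 = 9
  x_1 + s4 = 11
  3x_1 + 3x_2 + s5 = 22
  x_1, x_2, s1, s2, s3, s4, s5 ≥ 0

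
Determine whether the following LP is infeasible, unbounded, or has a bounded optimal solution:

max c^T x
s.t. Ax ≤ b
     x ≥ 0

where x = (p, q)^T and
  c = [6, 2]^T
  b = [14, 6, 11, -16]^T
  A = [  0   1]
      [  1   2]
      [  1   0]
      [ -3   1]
The point (6, 0) satisfies every constraint, so the LP is feasible; the constraints give p ≤ 11 and q ≤ 14, which with p, q ≥ 0 keep the feasible region inside a bounded box. A feasible, bounded LP attains a finite optimum at a vertex.

Evaluating z = 6p + 2q at each vertex:
  (5.333, 0): z = 32
  (6, 0): z = 36
  (5.429, 0.2857): z = 33.14

Feasible with finite optimum z* = 36 at (6, 0).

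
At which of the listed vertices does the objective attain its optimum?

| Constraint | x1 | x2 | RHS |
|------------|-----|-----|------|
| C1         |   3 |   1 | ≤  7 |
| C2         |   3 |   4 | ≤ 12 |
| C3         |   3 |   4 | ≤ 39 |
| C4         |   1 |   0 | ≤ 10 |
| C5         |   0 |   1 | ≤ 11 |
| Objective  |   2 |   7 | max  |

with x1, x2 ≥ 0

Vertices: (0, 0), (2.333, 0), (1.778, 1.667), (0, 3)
Evaluating z = 2x1 + 7x2 at each vertex:
  (0, 0): z = 0
  (2.333, 0): z = 4.667
  (1.778, 1.667): z = 15.22
  (0, 3): z = 21

The largest value is z = 21, attained at (0, 3).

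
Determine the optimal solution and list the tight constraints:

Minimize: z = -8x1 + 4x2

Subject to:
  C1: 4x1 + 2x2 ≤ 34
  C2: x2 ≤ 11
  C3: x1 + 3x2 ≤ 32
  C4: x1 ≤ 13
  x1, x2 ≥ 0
Optimal: x1 = 8.5, x2 = 0
Slack at optimum:
  C1: slack = 0 (binding)
  C2: slack = 11
  C3: slack = 23.5
  C4: slack = 4.5
  x1 ≥ 0: x1 = 8.5
  x2 ≥ 0: x2 = 0 (binding)
Binding constraints: C1, x2 ≥ 0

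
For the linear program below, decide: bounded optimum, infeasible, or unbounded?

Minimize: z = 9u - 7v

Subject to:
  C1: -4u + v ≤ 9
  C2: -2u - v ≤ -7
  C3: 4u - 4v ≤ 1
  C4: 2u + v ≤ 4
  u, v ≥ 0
C4 requires 2u + v ≤ 4, while C2 (-2u - v ≤ -7) is equivalent to 2u + v ≥ 7. Together they would need 7 ≤ 2u + v ≤ 4, which is impossible since 7 > 4. No point satisfies all constraints.

Infeasible: no point satisfies all constraints simultaneously.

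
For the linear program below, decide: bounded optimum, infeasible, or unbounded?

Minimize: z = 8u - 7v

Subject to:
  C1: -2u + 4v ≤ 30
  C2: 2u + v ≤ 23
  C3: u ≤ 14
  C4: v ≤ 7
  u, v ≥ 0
The point (0, 7) satisfies every constraint, so the LP is feasible; the constraints give u ≤ 14 and v ≤ 7, which with u, v ≥ 0 keep the feasible region inside a bounded box. A feasible, bounded LP attains a finite optimum at a vertex.

Evaluating z = 8u - 7v at each vertex:
  (0, 0): z = 0
  (11.5, 0): z = 92
  (8, 7): z = 15
  (0, 7): z = -49

The LP has an optimal solution: (0, 7) with z = -49.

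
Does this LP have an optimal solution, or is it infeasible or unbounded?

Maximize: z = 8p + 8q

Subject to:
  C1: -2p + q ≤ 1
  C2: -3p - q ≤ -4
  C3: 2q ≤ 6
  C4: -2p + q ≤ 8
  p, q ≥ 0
Feasible point: (1, 1) satisfies every constraint, so the LP is feasible.
Direction d = (1, 0): for each constraint row a, a·d ≤ 0 —
  (-2)(1) + (1)(0) = -2 ≤ 0
  (-3)(1) + (-1)(0) = -3 ≤ 0
  (0)(1) + (2)(0) = 0 ≤ 0
  (-2)(1) + (1)(0) = -2 ≤ 0
and d ≥ 0, so (1, 1) + t·d stays feasible for every t ≥ 0. Along this ray z = 8p + 8q changes by 8 per unit t, so z → +∞.

Unbounded: there is a feasible ray along which z → +∞.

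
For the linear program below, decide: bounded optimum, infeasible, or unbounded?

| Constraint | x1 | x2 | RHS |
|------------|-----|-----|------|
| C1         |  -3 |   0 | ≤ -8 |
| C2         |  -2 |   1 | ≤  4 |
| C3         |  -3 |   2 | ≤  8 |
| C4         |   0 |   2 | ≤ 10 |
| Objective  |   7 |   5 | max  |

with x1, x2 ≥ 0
Feasible point: (3, 0) satisfies every constraint, so the LP is feasible.
Direction d = (1, 0): for each constraint row a, a·d ≤ 0 —
  (-3)(1) + (0)(0) = -3 ≤ 0
  (-2)(1) + (1)(0) = -2 ≤ 0
  (-3)(1) + (2)(0) = -3 ≤ 0
  (0)(1) + (2)(0) = 0 ≤ 0
and d ≥ 0, so (3, 0) + t·d stays feasible for every t ≥ 0. Along this ray z = 7x1 + 5x2 changes by 7 per unit t, so z → +∞.

The LP is unbounded; z can be made arbitrarily large.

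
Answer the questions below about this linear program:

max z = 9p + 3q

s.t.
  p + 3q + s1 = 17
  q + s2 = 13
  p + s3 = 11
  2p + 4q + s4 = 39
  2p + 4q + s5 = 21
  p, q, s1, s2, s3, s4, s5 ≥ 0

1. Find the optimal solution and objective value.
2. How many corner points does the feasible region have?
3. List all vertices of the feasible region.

1. p = 10.5, q = 0, z = 94.5
2. 3
3. (0, 0), (10.5, 0), (0, 5.25)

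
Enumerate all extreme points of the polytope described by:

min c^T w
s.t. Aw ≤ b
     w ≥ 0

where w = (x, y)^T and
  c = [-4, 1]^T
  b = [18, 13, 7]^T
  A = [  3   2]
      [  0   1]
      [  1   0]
Each vertex is the intersection of two constraint boundaries that also satisfies all remaining constraints:
  x = 0 and y = 0 → (0, 0)
  3x + 2y = 18 and y = 0 → (6, 0)
  3x + 2y = 18 and x = 0 → (0, 9)

Vertices: (0, 0), (6, 0), (0, 9)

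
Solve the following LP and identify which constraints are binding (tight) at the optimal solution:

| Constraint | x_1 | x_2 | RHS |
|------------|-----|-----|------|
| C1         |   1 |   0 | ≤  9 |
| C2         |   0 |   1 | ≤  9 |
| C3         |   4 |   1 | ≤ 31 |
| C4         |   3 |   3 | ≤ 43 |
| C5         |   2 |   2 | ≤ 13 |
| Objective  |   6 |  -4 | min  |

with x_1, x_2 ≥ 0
Optimal: x_1 = 0, x_2 = 6.5
Slack at optimum:
  C1: slack = 9
  C2: slack = 2.5
  C3: slack = 24.5
  C4: slack = 23.5
  C5: slack = 0 (binding)
  x_1 ≥ 0: x_1 = 0 (binding)
  x_2 ≥ 0: x_2 = 6.5
Binding constraints: C5, x_1 ≥ 0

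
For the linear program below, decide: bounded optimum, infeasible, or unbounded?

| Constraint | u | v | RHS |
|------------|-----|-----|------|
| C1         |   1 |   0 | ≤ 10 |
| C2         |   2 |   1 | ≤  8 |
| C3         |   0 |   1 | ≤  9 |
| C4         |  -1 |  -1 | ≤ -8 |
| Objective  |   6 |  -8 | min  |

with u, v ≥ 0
The point (0, 8) satisfies every constraint, so the LP is feasible; the constraints give u ≤ 10 and v ≤ 9, which with u, v ≥ 0 keep the feasible region inside a bounded box. A feasible, bounded LP attains a finite optimum at a vertex.

Evaluating z = 6u - 8v at each vertex:
  (0, 8): z = -64

The LP has an optimal solution: (0, 8) with z = -64.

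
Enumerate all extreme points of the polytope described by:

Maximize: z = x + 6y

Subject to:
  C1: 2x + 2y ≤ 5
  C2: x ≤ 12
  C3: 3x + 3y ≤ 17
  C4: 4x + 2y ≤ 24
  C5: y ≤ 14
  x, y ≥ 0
Each vertex is the intersection of two constraint boundaries that also satisfies all remaining constraints:
  x = 0 and y = 0 → (0, 0)
  2x + 2y = 5 and y = 0 → (2.5, 0)
  2x + 2y = 5 and x = 0 → (0, 2.5)

Vertices: (0, 0), (2.5, 0), (0, 2.5)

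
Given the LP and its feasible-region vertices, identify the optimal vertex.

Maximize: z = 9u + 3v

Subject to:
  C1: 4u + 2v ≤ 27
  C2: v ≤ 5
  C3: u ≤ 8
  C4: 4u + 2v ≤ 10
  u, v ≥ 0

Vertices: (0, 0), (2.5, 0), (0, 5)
(2.5, 0) with z = 22.5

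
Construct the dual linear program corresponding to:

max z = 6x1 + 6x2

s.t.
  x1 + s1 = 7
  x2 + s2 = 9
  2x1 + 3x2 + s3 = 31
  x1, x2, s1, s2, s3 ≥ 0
Minimize: z = 7y1 + 9y2 + 31y3

Subject to:
  C1: -y1 - 2y3 ≤ -6
  C2: -y2 - 3y3 ≤ -6
  y1, y2, y3 ≥ 0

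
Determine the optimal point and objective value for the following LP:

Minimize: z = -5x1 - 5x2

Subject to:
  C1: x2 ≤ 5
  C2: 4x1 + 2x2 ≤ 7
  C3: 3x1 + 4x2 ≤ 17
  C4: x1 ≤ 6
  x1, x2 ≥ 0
x1 = 0, x2 = 3.5, z = -17.5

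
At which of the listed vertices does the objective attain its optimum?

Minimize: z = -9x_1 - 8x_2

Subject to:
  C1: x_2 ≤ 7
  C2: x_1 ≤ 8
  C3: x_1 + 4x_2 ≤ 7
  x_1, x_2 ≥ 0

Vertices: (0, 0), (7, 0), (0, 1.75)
Evaluating z = -9x_1 - 8x_2 at each vertex:
  (0, 0): z = 0
  (7, 0): z = -63
  (0, 1.75): z = -14

The smallest value is z = -63, attained at (7, 0).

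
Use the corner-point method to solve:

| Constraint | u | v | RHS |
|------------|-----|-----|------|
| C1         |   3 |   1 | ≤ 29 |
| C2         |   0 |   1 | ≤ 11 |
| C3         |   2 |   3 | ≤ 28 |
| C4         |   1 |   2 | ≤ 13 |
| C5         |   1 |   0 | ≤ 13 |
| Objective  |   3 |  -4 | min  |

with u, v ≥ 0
Each vertex is the intersection of two constraint boundaries that also satisfies all remaining constraints:
  u = 0 and v = 0 → (0, 0)
  3u + v = 29 and v = 0 → (9.667, 0)
  3u + v = 29 and u + 2v = 13 → (9, 2)
  u + 2v = 13 and u = 0 → (0, 6.5)

Evaluating z = 3u - 4v at each vertex:
  (0, 0): z = 0
  (9.667, 0): z = 29
  (9, 2): z = 19
  (0, 6.5): z = -26

The minimum is at (0, 6.5) with z = -26.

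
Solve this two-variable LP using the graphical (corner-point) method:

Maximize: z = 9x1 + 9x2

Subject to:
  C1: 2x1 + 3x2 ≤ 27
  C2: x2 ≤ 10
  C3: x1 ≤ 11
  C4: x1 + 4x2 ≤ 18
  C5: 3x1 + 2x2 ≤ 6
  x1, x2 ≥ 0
Each vertex is the intersection of two constraint boundaries that also satisfies all remaining constraints:
  x1 = 0 and x2 = 0 → (0, 0)
  3x1 + 2x2 = 6 and x2 = 0 → (2, 0)
  3x1 + 2x2 = 6 and x1 = 0 → (0, 3)

Evaluating z = 9x1 + 9x2 at each vertex:
  (0, 0): z = 0
  (2, 0): z = 18
  (0, 3): z = 27

The maximum is at (0, 3) with z = 27.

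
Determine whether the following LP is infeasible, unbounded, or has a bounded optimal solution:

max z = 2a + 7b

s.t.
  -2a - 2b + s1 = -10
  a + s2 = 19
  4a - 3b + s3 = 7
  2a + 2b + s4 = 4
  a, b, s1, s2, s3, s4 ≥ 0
The row 2a + 2b + s4 = 4 with s4 ≥ 0 requires 2a + 2b ≤ 4, while the row -2a - 2b + s1 = -10 with s1 ≥ 0 is equivalent to 2a + 2b ≥ 10. Together they would need 10 ≤ 2a + 2b ≤ 4, which is impossible since 10 > 4. No point satisfies all constraints.

The feasible region is empty; the LP is infeasible.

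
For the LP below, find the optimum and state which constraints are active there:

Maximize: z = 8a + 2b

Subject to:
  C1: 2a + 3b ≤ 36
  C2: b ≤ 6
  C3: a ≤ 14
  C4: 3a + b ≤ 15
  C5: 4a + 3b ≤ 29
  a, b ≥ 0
Optimal: a = 5, b = 0
Slack at optimum:
  C1: slack = 26
  C2: slack = 6
  C3: slack = 9
  C4: slack = 0 (binding)
  C5: slack = 9
  a ≥ 0: a = 5
  b ≥ 0: b = 0 (binding)
Binding constraints: C4, b ≥ 0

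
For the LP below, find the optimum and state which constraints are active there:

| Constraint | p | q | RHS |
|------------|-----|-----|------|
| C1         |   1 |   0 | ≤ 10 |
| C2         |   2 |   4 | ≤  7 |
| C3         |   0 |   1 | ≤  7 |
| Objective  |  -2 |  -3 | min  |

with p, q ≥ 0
Optimal: p = 3.5, q = 0
Slack at optimum:
  C1: slack = 6.5
  C2: slack = 0 (binding)
  C3: slack = 7
  p ≥ 0: p = 3.5
  q ≥ 0: q = 0 (binding)
Binding constraints: C2, q ≥ 0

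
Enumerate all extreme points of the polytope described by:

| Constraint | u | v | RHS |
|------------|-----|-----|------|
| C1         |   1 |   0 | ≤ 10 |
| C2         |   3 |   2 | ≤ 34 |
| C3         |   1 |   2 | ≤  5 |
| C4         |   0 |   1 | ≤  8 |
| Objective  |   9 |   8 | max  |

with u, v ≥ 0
Each vertex is the intersection of two constraint boundaries that also satisfies all remaining constraints:
  u = 0 and v = 0 → (0, 0)
  u + 2v = 5 and v = 0 → (5, 0)
  u + 2v = 5 and u = 0 → (0, 2.5)

Vertices: (0, 0), (5, 0), (0, 2.5)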